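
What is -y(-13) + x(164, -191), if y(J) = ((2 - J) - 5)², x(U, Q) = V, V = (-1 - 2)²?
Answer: -91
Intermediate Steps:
V = 9 (V = (-3)² = 9)
x(U, Q) = 9
y(J) = (-3 - J)²
-y(-13) + x(164, -191) = -(3 - 13)² + 9 = -1*(-10)² + 9 = -1*100 + 9 = -100 + 9 = -91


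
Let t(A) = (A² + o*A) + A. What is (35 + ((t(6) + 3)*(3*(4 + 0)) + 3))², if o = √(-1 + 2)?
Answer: 422500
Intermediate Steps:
o = 1 (o = √1 = 1)
t(A) = A² + 2*A (t(A) = (A² + 1*A) + A = (A² + A) + A = (A + A²) + A = A² + 2*A)
(35 + ((t(6) + 3)*(3*(4 + 0)) + 3))² = (35 + ((6*(2 + 6) + 3)*(3*(4 + 0)) + 3))² = (35 + ((6*8 + 3)*(3*4) + 3))² = (35 + ((48 + 3)*12 + 3))² = (35 + (51*12 + 3))² = (35 + (612 + 3))² = (35 + 615)² = 650² = 422500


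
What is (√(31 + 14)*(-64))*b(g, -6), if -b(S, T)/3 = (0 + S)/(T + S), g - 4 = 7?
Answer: 6336*√5/5 ≈ 2833.5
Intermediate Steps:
g = 11 (g = 4 + 7 = 11)
b(S, T) = -3*S/(S + T) (b(S, T) = -3*(0 + S)/(T + S) = -3*S/(S + T))
(√(31 + 14)*(-64))*b(g, -6) = (√(31 + 14)*(-64))*(-3*11/(11 - 6)) = (√45*(-64))*(-3*11/5) = ((3*√5)*(-64))*(-3*11*⅕) = -192*√5*(-33/5) = 6336*√5/5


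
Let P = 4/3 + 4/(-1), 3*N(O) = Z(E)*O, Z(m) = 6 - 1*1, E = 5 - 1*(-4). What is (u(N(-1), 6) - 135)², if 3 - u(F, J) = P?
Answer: 150544/9 ≈ 16727.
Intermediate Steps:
E = 9 (E = 5 + 4 = 9)
Z(m) = 5 (Z(m) = 6 - 1 = 5)
N(O) = 5*O/3 (N(O) = (5*O)/3 = 5*O/3)
P = -8/3 (P = 4*(⅓) + 4*(-1) = 4/3 - 4 = -8/3 ≈ -2.6667)
u(F, J) = 17/3 (u(F, J) = 3 - 1*(-8/3) = 3 + 8/3 = 17/3)
(u(N(-1), 6) - 135)² = (17/3 - 135)² = (-388/3)² = 150544/9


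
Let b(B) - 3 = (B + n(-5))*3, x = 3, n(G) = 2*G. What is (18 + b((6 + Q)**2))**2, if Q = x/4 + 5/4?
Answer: 33489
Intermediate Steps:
Q = 2 (Q = 3/4 + 5/4 = 2)
b(B) = -27 + 3*B (b(B) = 3 + (B + 2*(-5))*3 = 3 + (B - 10)*3 = 3 + (-10 + B)*3 = 3 + (-30 + 3*B) = -27 + 3*B)
(18 + b((6 + Q)**2))**2 = (18 + (-27 + 3*(6 + 2)**2))**2 = (18 + (-27 + 3*8**2))**2 = (18 + (-27 + 3*64))**2 = (18 + (-27 + 192))**2 = (18 + 165)**2 = 183**2 = 33489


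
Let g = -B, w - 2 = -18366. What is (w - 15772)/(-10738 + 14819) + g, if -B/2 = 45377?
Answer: 370332938/4081 ≈ 90746.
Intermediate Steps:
w = -18364 (w = 2 - 18366 = -18364)
B = -90754 (B = -2*45377 = -90754)
g = 90754 (g = -1*(-90754) = 90754)
(w - 15772)/(-10738 + 14819) + g = (-18364 - 15772)/(-10738 + 14819) + 90754 = -34136/4081 + 90754 = 370332938/4081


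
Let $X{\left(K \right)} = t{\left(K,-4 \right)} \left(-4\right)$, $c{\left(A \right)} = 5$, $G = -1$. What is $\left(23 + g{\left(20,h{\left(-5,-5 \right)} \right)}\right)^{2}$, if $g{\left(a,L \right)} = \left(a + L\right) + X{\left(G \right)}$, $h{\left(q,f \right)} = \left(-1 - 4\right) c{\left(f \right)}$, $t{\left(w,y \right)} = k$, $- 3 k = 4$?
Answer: $\frac{4900}{9} \approx 544.44$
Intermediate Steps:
$k = - \frac{4}{3}$ ($k = \left(- \frac{1}{3}\right) 4 = - \frac{4}{3} \approx -1.3333$)
$t{\left(w,y \right)} = - \frac{4}{3}$
$X{\left(K \right)} = \frac{16}{3}$ ($X{\left(K \right)} = \left(- \frac{4}{3}\right) \left(-4\right) = \frac{16}{3}$)
$h{\left(q,f \right)} = -25$ ($h{\left(q,f \right)} = \left(-1 - 4\right) 5 = \left(-5\right) 5 = -25$)
$g{\left(a,L \right)} = \frac{16}{3} + L + a$ ($g{\left(a,L \right)} = \left(a + L\right) + \frac{16}{3} = \left(L + a\right) + \frac{16}{3} = \frac{16}{3} + L + a$)
$\left(23 + g{\left(20,h{\left(-5,-5 \right)} \right)}\right)^{2} = \left(23 + \left(\frac{16}{3} - 25 + 20\right)\right)^{2} = \left(23 + \frac{1}{3}\right)^{2} = \left(\frac{70}{3}\right)^{2} = \frac{4900}{9}$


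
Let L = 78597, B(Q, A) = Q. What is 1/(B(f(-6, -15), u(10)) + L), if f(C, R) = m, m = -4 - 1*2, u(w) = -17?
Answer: 1/78591 ≈ 1.2724e-5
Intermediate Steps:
m = -6 (m = -4 - 2 = -6)
f(C, R) = -6
1/(B(f(-6, -15), u(10)) + L) = 1/(-6 + 78597) = 1/78591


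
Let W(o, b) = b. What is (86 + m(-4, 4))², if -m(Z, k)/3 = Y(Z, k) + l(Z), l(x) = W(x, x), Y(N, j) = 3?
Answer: 7921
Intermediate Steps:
l(x) = x
m(Z, k) = -9 - 3*Z (m(Z, k) = -3*(3 + Z) = -9 - 3*Z)
(86 + m(-4, 4))² = (86 + (-9 - 3*(-4)))² = (86 + (-9 + 12))² = (86 + 3)² = 89² = 7921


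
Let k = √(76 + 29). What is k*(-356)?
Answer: -356*√105 ≈ -3647.9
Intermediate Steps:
k = √105 ≈ 10.247
k*(-356) = √105*(-356) = -356*√105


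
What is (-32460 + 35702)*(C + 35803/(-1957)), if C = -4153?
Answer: -26465172208/1957 ≈ -1.3523e+7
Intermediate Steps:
(-32460 + 35702)*(C + 35803/(-1957)) = (-32460 + 35702)*(-4153 + 35803/(-1957)) = 3242*(-4153 + 35803*(-1/1957)) = 3242*(-4153 - 35803/1957) = 3242*(-8163224/1957) = -26465172208/1957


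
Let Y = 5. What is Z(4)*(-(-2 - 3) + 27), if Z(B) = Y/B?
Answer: 40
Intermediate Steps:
Z(B) = 5/B
Z(4)*(-(-2 - 3) + 27) = (5/4)*(-(-2 - 3) + 27) = (5*(¼))*(-1*(-5) + 27) = 5*(5 + 27)/4 = (5/4)*32 = 40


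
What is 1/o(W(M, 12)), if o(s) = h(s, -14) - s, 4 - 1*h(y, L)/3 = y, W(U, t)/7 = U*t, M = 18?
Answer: -1/6036 ≈ -0.00016567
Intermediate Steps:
W(U, t) = 7*U*t (W(U, t) = 7*(U*t) = 7*U*t)
h(y, L) = 12 - 3*y
o(s) = 12 - 4*s (o(s) = (12 - 3*s) - s = 12 - 4*s)
1/o(W(M, 12)) = 1/(12 - 28*18*12) = 1/(12 - 4*1512) = 1/(12 - 6048) = 1/(-6036) = -1/6036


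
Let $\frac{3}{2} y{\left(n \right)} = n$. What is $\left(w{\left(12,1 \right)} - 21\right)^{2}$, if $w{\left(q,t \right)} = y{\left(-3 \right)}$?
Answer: $529$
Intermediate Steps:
$y{\left(n \right)} = \frac{2 n}{3}$
$w{\left(q,t \right)} = -2$ ($w{\left(q,t \right)} = \frac{2}{3} \left(-3\right) = -2$)
$\left(w{\left(12,1 \right)} - 21\right)^{2} = \left(-2 - 21\right)^{2} = \left(-23\right)^{2} = 529$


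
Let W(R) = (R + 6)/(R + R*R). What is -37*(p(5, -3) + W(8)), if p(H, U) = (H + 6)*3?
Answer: -44215/36 ≈ -1228.2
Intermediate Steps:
p(H, U) = 18 + 3*H (p(H, U) = (6 + H)*3 = 18 + 3*H)
W(R) = (6 + R)/(R + R²)
-37*(p(5, -3) + W(8)) = -37*((18 + 3*5) + (6 + 8)/(8*(1 + 8))) = -37*((18 + 15) + (⅛)*14/9) = -37*(33 + (⅛)*(⅑)*14) = -37*(33 + 7/36) = -37*1195/36 = -44215/36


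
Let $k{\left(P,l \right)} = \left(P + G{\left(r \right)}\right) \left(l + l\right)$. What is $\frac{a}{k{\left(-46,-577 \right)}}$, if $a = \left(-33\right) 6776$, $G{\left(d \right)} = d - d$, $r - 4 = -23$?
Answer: $- \frac{55902}{13271} \approx -4.2123$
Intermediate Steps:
$r = -19$ ($r = 4 - 23 = -19$)
$G{\left(d \right)} = 0$
$a = -223608$
$k{\left(P,l \right)} = 2 P l$ ($k{\left(P,l \right)} = \left(P + 0\right) \left(l + l\right) = P 2 l = 2 P l$)
$\frac{a}{k{\left(-46,-577 \right)}} = - \frac{223608}{2 \left(-46\right) \left(-577\right)} = - \frac{223608}{53084} = \left(-223608\right) \frac{1}{53084} = - \frac{55902}{13271}$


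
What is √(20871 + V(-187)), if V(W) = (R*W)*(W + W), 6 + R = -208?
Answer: I*√14945861 ≈ 3866.0*I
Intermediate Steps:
R = -214 (R = -6 - 208 = -214)
V(W) = -428*W² (V(W) = (-214*W)*(W + W) = (-214*W)*(2*W) = -428*W²)
√(20871 + V(-187)) = √(20871 - 428*(-187)²) = √(20871 - 428*34969) = √(20871 - 14966732) = √(-14945861) = I*√14945861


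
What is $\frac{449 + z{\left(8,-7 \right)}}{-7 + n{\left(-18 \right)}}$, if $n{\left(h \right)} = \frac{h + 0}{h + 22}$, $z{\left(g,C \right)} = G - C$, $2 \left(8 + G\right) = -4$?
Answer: $- \frac{892}{23} \approx -38.783$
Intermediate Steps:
$G = -10$ ($G = -8 + \frac{1}{2} \left(-4\right) = -8 - 2 = -10$)
$z{\left(g,C \right)} = -10 - C$
$n{\left(h \right)} = \frac{h}{22 + h}$
$\frac{449 + z{\left(8,-7 \right)}}{-7 + n{\left(-18 \right)}} = \frac{449 - 3}{-7 - \frac{18}{22 - 18}} = \frac{449 + \left(-10 + 7\right)}{-7 - \frac{18}{4}} = \frac{449 - 3}{-7 - \frac{9}{2}} = \frac{446}{-7 - \frac{9}{2}} = \frac{446}{- \frac{23}{2}} = 446 \left(- \frac{2}{23}\right) = - \frac{892}{23}$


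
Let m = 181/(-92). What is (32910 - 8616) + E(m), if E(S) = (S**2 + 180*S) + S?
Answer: 202643165/8464 ≈ 23942.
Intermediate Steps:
m = -181/92 (m = 181*(-1/92) = -181/92 ≈ -1.9674)
E(S) = S**2 + 181*S
(32910 - 8616) + E(m) = (32910 - 8616) - 181*(181 - 181/92)/92 = 24294 - 181/92*16471/92 = 24294 - 2981251/8464 = 202643165/8464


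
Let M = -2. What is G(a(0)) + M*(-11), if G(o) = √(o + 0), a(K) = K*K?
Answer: 22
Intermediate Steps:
a(K) = K²
G(o) = √o
G(a(0)) + M*(-11) = √(0²) - 2*(-11) = √0 + 22 = 0 + 22 = 22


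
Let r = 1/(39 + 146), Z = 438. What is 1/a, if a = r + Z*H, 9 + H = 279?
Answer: 185/21878101 ≈ 8.4559e-6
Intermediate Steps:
H = 270 (H = -9 + 279 = 270)
r = 1/185 ≈ 0.0054054
a = 21878101/185 (a = 1/185 + 438*270 = 1/185 + 118260 = 21878101/185 ≈ 1.1826e+5)
1/a = 1/(21878101/185) = 185/21878101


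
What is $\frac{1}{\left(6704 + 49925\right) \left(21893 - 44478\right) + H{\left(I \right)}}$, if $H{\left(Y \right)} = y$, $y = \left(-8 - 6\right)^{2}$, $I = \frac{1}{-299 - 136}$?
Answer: $- \frac{1}{1278965769} \approx -7.8188 \cdot 10^{-10}$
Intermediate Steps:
$I = - \frac{1}{435}$ ($I = \frac{1}{-435} = - \frac{1}{435} \approx -0.0022989$)
$y = 196$ ($y = \left(-14\right)^{2} = 196$)
$H{\left(Y \right)} = 196$
$\frac{1}{\left(6704 + 49925\right) \left(21893 - 44478\right) + H{\left(I \right)}} = \frac{1}{\left(6704 + 49925\right) \left(21893 - 44478\right) + 196} = \frac{1}{56629 \left(-22585\right) + 196} = \frac{1}{-1278965965 + 196} = \frac{1}{-1278965769} = - \frac{1}{1278965769}$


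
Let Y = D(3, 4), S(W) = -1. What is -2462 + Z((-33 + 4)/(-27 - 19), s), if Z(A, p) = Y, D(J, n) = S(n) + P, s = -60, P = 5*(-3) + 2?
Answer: -2476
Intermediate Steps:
P = -13 (P = -15 + 2 = -13)
D(J, n) = -14 (D(J, n) = -1 - 13 = -14)
Y = -14
Z(A, p) = -14
-2462 + Z((-33 + 4)/(-27 - 19), s) = -2462 - 14 = -2476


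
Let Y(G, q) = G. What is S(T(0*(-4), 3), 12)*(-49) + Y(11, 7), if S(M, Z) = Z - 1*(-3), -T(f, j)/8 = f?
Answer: -724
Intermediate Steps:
T(f, j) = -8*f
S(M, Z) = 3 + Z (S(M, Z) = Z + 3 = 3 + Z)
S(T(0*(-4), 3), 12)*(-49) + Y(11, 7) = (3 + 12)*(-49) + 11 = 15*(-49) + 11 = -735 + 11 = -724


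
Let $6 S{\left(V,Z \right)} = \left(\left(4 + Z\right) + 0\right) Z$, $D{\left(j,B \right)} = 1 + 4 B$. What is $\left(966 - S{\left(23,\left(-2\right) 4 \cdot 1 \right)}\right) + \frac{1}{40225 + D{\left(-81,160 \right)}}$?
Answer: $\frac{39258605}{40866} \approx 960.67$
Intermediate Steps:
$S{\left(V,Z \right)} = \frac{Z \left(4 + Z\right)}{6}$ ($S{\left(V,Z \right)} = \frac{\left(\left(4 + Z\right) + 0\right) Z}{6} = \frac{\left(4 + Z\right) Z}{6} = \frac{Z \left(4 + Z\right)}{6}$)
$\left(966 - S{\left(23,\left(-2\right) 4 \cdot 1 \right)}\right) + \frac{1}{40225 + D{\left(-81,160 \right)}} = \left(966 - \frac{\left(-2\right) 4 \cdot 1 \left(4 + \left(-2\right) 4 \cdot 1\right)}{6}\right) + \frac{1}{40225 + \left(1 + 4 \cdot 160\right)} = \left(966 - \frac{\left(-8\right) 1 \left(4 - 8\right)}{6}\right) + \frac{1}{40225 + \left(1 + 640\right)} = \left(966 - \frac{1}{6} \left(-8\right) \left(4 - 8\right)\right) + \frac{1}{40225 + 641} = \left(966 - \frac{1}{6} \left(-8\right) \left(-4\right)\right) + \frac{1}{40866} = \left(966 - \frac{16}{3}\right) + \frac{1}{40866} = \frac{2882}{3} + \frac{1}{40866} = \frac{39258605}{40866}$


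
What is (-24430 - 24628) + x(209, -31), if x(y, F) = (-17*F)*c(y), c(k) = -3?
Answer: -50639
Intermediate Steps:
x(y, F) = 51*F (x(y, F) = -17*F*(-3) = 51*F)
(-24430 - 24628) + x(209, -31) = (-24430 - 24628) + 51*(-31) = -49058 - 1581 = -50639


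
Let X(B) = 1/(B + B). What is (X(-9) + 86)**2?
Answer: 2393209/324 ≈ 7386.4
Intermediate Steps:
X(B) = 1/(2*B)
(X(-9) + 86)**2 = ((1/2)/(-9) + 86)**2 = ((1/2)*(-1/9) + 86)**2 = (-1/18 + 86)**2 = (1547/18)**2 = 2393209/324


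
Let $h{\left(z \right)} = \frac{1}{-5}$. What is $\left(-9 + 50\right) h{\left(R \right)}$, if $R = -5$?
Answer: $- \frac{41}{5} \approx -8.2$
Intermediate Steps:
$h{\left(z \right)} = - \frac{1}{5}$
$\left(-9 + 50\right) h{\left(R \right)} = \left(-9 + 50\right) \left(- \frac{1}{5}\right) = 41 \left(- \frac{1}{5}\right) = - \frac{41}{5}$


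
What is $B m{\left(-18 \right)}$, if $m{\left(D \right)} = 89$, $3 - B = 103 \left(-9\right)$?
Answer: $82770$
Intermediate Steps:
$B = 930$ ($B = 3 - 103 \left(-9\right) = 3 - -927 = 3 + 927 = 930$)
$B m{\left(-18 \right)} = 930 \cdot 89 = 82770$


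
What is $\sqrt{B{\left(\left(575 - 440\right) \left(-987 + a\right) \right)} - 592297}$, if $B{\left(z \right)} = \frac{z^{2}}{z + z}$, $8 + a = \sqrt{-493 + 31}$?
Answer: $\frac{\sqrt{-2637838 + 270 i \sqrt{462}}}{2} \approx 0.89331 + 812.07 i$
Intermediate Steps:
$a = -8 + i \sqrt{462}$ ($a = -8 + \sqrt{-493 + 31} = -8 + \sqrt{-462} = -8 + i \sqrt{462} \approx -8.0 + 21.494 i$)
$B{\left(z \right)} = \frac{z}{2}$ ($B{\left(z \right)} = \frac{z^{2}}{2 z} = \frac{1}{2 z} z^{2} = \frac{z}{2}$)
$\sqrt{B{\left(\left(575 - 440\right) \left(-987 + a\right) \right)} - 592297} = \sqrt{\frac{\left(575 - 440\right) \left(-987 - \left(8 - i \sqrt{462}\right)\right)}{2} - 592297} = \sqrt{\frac{135 \left(-995 + i \sqrt{462}\right)}{2} - 592297} = \sqrt{\frac{-134325 + 135 i \sqrt{462}}{2} - 592297} = \sqrt{\left(- \frac{134325}{2} + \frac{135 i \sqrt{462}}{2}\right) - 592297} = \sqrt{- \frac{1318919}{2} + \frac{135 i \sqrt{462}}{2}}$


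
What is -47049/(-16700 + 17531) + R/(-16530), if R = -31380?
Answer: -8351591/152627 ≈ -54.719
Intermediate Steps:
-47049/(-16700 + 17531) + R/(-16530) = -47049/(-16700 + 17531) - 31380/(-16530) = -47049/831 - 31380*(-1/16530) = -47049*1/831 + 1046/551 = -15683/277 + 1046/551 = -8351591/152627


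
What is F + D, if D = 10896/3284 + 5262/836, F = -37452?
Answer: -12849403773/343178 ≈ -37442.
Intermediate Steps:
D = 3298683/343178 (D = 10896*(1/3284) + 5262*(1/836) = 2724/821 + 2631/418 = 3298683/343178 ≈ 9.6122)
F + D = -37452 + 3298683/343178 = -12849403773/343178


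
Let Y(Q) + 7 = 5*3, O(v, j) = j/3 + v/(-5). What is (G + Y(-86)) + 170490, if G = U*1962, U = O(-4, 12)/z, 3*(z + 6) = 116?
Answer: 41842642/245 ≈ 1.7079e+5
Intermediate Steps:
O(v, j) = -v/5 + j/3 (O(v, j) = j*(1/3) + v*(-1/5) = j/3 - v/5 = -v/5 + j/3)
z = 98/3 (z = -6 + (1/3)*116 = -6 + 116/3 = 98/3 ≈ 32.667)
U = 36/245 (U = (-1/5*(-4) + (1/3)*12)/(98/3) = (4/5 + 4)*(3/98) = (24/5)*(3/98) = 36/245 ≈ 0.14694)
Y(Q) = 8 (Y(Q) = -7 + 5*3 = -7 + 15 = 8)
G = 70632/245 (G = (36/245)*1962 = 70632/245 ≈ 288.29)
(G + Y(-86)) + 170490 = (70632/245 + 8) + 170490 = 72592/245 + 170490 = 41842642/245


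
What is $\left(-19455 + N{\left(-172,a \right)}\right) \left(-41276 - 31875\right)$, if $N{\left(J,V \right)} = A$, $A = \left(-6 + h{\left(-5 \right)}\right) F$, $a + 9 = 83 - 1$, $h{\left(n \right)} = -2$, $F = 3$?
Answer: $1424908329$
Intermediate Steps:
$a = 73$ ($a = -9 + \left(83 - 1\right) = -9 + 82 = 73$)
$A = -24$ ($A = \left(-6 - 2\right) 3 = \left(-8\right) 3 = -24$)
$N{\left(J,V \right)} = -24$
$\left(-19455 + N{\left(-172,a \right)}\right) \left(-41276 - 31875\right) = \left(-19455 - 24\right) \left(-41276 - 31875\right) = \left(-19479\right) \left(-73151\right) = 1424908329$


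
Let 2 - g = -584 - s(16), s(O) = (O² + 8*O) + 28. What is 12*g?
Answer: 11976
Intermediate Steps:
s(O) = 28 + O² + 8*O
g = 998 (g = 2 - (-584 - (28 + 16² + 8*16)) = 2 - (-584 - (28 + 256 + 128)) = 2 - (-584 - 1*412) = 2 - (-584 - 412) = 2 - 1*(-996) = 2 + 996 = 998)
12*g = 12*998 = 11976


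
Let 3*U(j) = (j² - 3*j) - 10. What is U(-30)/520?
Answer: 49/78 ≈ 0.62821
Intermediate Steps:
U(j) = -10/3 - j + j²/3 (U(j) = ((j² - 3*j) - 10)/3 = (-10 + j² - 3*j)/3 = -10/3 - j + j²/3)
U(-30)/520 = (-10/3 - 1*(-30) + (⅓)*(-30)²)/520 = (-10/3 + 30 + (⅓)*900)*(1/520) = (-10/3 + 30 + 300)*(1/520) = (980/3)*(1/520) = 49/78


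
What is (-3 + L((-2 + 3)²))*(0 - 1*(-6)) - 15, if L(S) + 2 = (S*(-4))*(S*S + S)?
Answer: -93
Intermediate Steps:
L(S) = -2 - 4*S*(S + S²) (L(S) = -2 + (S*(-4))*(S*S + S) = -2 + (-4*S)*(S² + S) = -2 + (-4*S)*(S + S²) = -2 - 4*S*(S + S²))
(-3 + L((-2 + 3)²))*(0 - 1*(-6)) - 15 = (-3 + (-2 - 4*(-2 + 3)⁴ - 4*(-2 + 3)⁶))*(0 - 1*(-6)) - 15 = (-3 + (-2 - 4*(1²)² - 4*(1²)³))*(0 + 6) - 15 = (-3 + (-2 - 4*1² - 4*1³))*6 - 15 = (-3 + (-2 - 4*1 - 4*1))*6 - 15 = (-3 + (-2 - 4 - 4))*6 - 15 = (-3 - 10)*6 - 15 = -13*6 - 15 = -78 - 15 = -93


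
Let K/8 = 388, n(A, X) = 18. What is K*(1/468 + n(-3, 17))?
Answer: 6537800/117 ≈ 55879.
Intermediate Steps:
K = 3104 (K = 8*388 = 3104)
K*(1/468 + n(-3, 17)) = 3104*(1/468 + 18) = 3104*(8425/468) = 6537800/117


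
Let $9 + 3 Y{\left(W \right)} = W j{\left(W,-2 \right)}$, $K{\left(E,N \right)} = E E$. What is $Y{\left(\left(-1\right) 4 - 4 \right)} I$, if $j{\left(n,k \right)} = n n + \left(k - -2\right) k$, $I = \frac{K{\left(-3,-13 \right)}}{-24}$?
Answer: $\frac{521}{8} \approx 65.125$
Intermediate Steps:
$K{\left(E,N \right)} = E^{2}$
$I = - \frac{3}{8}$ ($I = \frac{\left(-3\right)^{2}}{-24} = 9 \left(- \frac{1}{24}\right) = - \frac{3}{8} \approx -0.375$)
$j{\left(n,k \right)} = n^{2} + k \left(2 + k\right)$ ($j{\left(n,k \right)} = n^{2} + \left(k + 2\right) k = n^{2} + \left(2 + k\right) k = n^{2} + k \left(2 + k\right)$)
$Y{\left(W \right)} = -3 + \frac{W^{3}}{3}$ ($Y{\left(W \right)} = -3 + \frac{W \left(\left(-2\right)^{2} + W^{2} + 2 \left(-2\right)\right)}{3} = -3 + \frac{W \left(4 + W^{2} - 4\right)}{3} = -3 + \frac{W W^{2}}{3} = -3 + \frac{W^{3}}{3}$)
$Y{\left(\left(-1\right) 4 - 4 \right)} I = \left(-3 + \frac{\left(\left(-1\right) 4 - 4\right)^{3}}{3}\right) \left(- \frac{3}{8}\right) = \left(-3 + \frac{\left(-4 - 4\right)^{3}}{3}\right) \left(- \frac{3}{8}\right) = \left(-3 + \frac{\left(-8\right)^{3}}{3}\right) \left(- \frac{3}{8}\right) = \left(-3 + \frac{1}{3} \left(-512\right)\right) \left(- \frac{3}{8}\right) = \left(-3 - \frac{512}{3}\right) \left(- \frac{3}{8}\right) = \left(- \frac{521}{3}\right) \left(- \frac{3}{8}\right) = \frac{521}{8}$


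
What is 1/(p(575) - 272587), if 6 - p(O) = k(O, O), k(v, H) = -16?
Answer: -1/272565 ≈ -3.6689e-6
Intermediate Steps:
p(O) = 22 (p(O) = 6 - 1*(-16) = 6 + 16 = 22)
1/(p(575) - 272587) = 1/(22 - 272587) = 1/(-272565) = -1/272565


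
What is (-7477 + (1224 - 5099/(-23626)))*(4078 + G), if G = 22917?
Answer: -3987924891605/23626 ≈ -1.6879e+8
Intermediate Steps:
(-7477 + (1224 - 5099/(-23626)))*(4078 + G) = (-7477 + (1224 - 5099/(-23626)))*(4078 + 22917) = (-7477 + (1224 - 5099*(-1/23626)))*26995 = (-7477 + (1224 + 5099/23626))*26995 = (-7477 + 28923323/23626)*26995 = -147728279/23626*26995 = -3987924891605/23626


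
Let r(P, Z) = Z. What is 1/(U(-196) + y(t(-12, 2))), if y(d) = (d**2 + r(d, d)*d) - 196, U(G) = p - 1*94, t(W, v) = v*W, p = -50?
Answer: 1/812 ≈ 0.0012315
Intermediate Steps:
t(W, v) = W*v
U(G) = -144 (U(G) = -50 - 1*94 = -50 - 94 = -144)
y(d) = -196 + 2*d**2 (y(d) = (d**2 + d*d) - 196 = (d**2 + d**2) - 196 = 2*d**2 - 196 = -196 + 2*d**2)
1/(U(-196) + y(t(-12, 2))) = 1/(-144 + (-196 + 2*(-12*2)**2)) = 1/(-144 + (-196 + 2*(-24)**2)) = 1/(-144 + (-196 + 2*576)) = 1/(-144 + (-196 + 1152)) = 1/(-144 + 956) = 1/812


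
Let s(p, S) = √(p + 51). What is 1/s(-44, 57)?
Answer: √7/7 ≈ 0.37796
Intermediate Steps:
s(p, S) = √(51 + p)
1/s(-44, 57) = 1/(√(51 - 44)) = 1/(√7) = √7/7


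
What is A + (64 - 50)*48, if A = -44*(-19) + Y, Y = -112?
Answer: 1396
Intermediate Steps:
A = 724 (A = -44*(-19) - 112 = 836 - 112 = 724)
A + (64 - 50)*48 = 724 + (64 - 50)*48 = 724 + 14*48 = 724 + 672 = 1396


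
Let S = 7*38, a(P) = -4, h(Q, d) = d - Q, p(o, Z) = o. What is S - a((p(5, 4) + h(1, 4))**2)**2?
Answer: 250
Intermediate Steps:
S = 266
S - a((p(5, 4) + h(1, 4))**2)**2 = 266 - 1*(-4)**2 = 266 - 1*16 = 266 - 16 = 250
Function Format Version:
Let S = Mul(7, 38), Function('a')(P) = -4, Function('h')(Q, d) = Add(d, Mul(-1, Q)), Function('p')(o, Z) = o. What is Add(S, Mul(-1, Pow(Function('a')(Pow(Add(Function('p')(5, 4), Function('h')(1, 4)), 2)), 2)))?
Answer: 250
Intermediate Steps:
S = 266
Add(S, Mul(-1, Pow(Function('a')(Pow(Add(Function('p')(5, 4), Function('h')(1, 4)), 2)), 2))) = Add(266, Mul(-1, Pow(-4, 2))) = Add(266, Mul(-1, 16)) = Add(266, -16) = 250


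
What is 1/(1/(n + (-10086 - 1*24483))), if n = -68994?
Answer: -103563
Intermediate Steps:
1/(1/(n + (-10086 - 1*24483))) = 1/(1/(-68994 + (-10086 - 1*24483))) = 1/(1/(-68994 + (-10086 - 24483))) = 1/(1/(-68994 - 34569)) = 1/(1/(-103563)) = 1/(-1/103563) = -103563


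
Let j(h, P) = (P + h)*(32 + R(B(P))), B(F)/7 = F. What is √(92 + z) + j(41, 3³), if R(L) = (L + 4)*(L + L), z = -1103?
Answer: 4963048 + I*√1011 ≈ 4.963e+6 + 31.796*I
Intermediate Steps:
B(F) = 7*F
R(L) = 2*L*(4 + L) (R(L) = (4 + L)*(2*L) = 2*L*(4 + L))
j(h, P) = (32 + 14*P*(4 + 7*P))*(P + h) (j(h, P) = (P + h)*(32 + 2*(7*P)*(4 + 7*P)) = (P + h)*(32 + 14*P*(4 + 7*P)) = (32 + 14*P*(4 + 7*P))*(P + h))
√(92 + z) + j(41, 3³) = √(92 - 1103) + (32*3³ + 32*41 + 14*(3³)²*(4 + 7*3³) + 14*3³*41*(4 + 7*3³)) = √(-1011) + (32*27 + 1312 + 14*27²*(4 + 7*27) + 14*27*41*(4 + 7*27)) = I*√1011 + (864 + 1312 + 14*729*(4 + 189) + 14*27*41*(4 + 189)) = I*√1011 + (864 + 1312 + 14*729*193 + 14*27*41*193) = I*√1011 + (864 + 1312 + 1969758 + 2991114) = I*√1011 + 4963048 = 4963048 + I*√1011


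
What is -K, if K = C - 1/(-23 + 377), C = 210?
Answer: -74339/354 ≈ -210.00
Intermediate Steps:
K = 74339/354 (K = 210 - 1/(-23 + 377) = 210 - 1/354 = 74339/354 ≈ 210.00)
-K = -1*74339/354 = -74339/354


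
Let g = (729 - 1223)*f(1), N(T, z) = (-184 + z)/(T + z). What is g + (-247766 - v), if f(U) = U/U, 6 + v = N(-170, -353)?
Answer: -129837379/523 ≈ -2.4826e+5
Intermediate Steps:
N(T, z) = (-184 + z)/(T + z)
v = -2601/523 (v = -6 + (-184 - 353)/(-170 - 353) = -6 - 537/(-523) = -6 - 1/523*(-537) = -6 + 537/523 = -2601/523 ≈ -4.9732)
f(U) = 1
g = -494 (g = (729 - 1223)*1 = -494*1 = -494)
g + (-247766 - v) = -494 + (-247766 - 1*(-2601/523)) = -494 + (-247766 + 2601/523) = -494 - 129579017/523 = -129837379/523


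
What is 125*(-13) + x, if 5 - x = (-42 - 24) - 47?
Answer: -1507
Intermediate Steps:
x = 118 (x = 5 - ((-42 - 24) - 47) = 5 - (-66 - 47) = 5 - 1*(-113) = 5 + 113 = 118)
125*(-13) + x = 125*(-13) + 118 = -1625 + 118 = -1507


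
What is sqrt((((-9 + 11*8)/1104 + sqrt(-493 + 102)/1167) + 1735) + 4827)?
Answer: sqrt(75641185841523 + 9877488*I*sqrt(391))/107364 ≈ 81.007 + 0.00010458*I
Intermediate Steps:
sqrt((((-9 + 11*8)/1104 + sqrt(-493 + 102)/1167) + 1735) + 4827) = sqrt((((-9 + 88)*(1/1104) + sqrt(-391)*(1/1167)) + 1735) + 4827) = sqrt(((79*(1/1104) + (I*sqrt(391))*(1/1167)) + 1735) + 4827) = sqrt(((79/1104 + I*sqrt(391)/1167) + 1735) + 4827) = sqrt((1915519/1104 + I*sqrt(391)/1167) + 4827) = sqrt(7244527/1104 + I*sqrt(391)/1167)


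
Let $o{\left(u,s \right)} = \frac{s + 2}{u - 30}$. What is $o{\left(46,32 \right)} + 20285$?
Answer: $\frac{162297}{8} \approx 20287.0$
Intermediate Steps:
$o{\left(u,s \right)} = \frac{2 + s}{-30 + u}$
$o{\left(46,32 \right)} + 20285 = \frac{2 + 32}{-30 + 46} + 20285 = \frac{1}{16} \cdot 34 + 20285 = \frac{17}{8} + 20285 = \frac{162297}{8}$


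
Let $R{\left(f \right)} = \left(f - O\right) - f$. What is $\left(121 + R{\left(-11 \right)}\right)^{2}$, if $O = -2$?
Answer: $15129$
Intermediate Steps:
$R{\left(f \right)} = 2$ ($R{\left(f \right)} = \left(f - -2\right) - f = \left(f + 2\right) - f = \left(2 + f\right) - f = 2$)
$\left(121 + R{\left(-11 \right)}\right)^{2} = \left(121 + 2\right)^{2} = 123^{2} = 15129$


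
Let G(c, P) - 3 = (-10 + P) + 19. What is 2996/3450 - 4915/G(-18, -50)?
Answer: 8535299/65550 ≈ 130.21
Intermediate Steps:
G(c, P) = 12 + P (G(c, P) = 3 + ((-10 + P) + 19) = 3 + (9 + P) = 12 + P)
2996/3450 - 4915/G(-18, -50) = 2996/3450 - 4915/(12 - 50) = 2996*(1/3450) - 4915/(-38) = 1498/1725 - 4915*(-1/38) = 1498/1725 + 4915/38 = 8535299/65550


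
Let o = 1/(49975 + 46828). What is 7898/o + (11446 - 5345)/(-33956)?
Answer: 25961062985763/33956 ≈ 7.6455e+8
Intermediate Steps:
o = 1/96803 ≈ 1.0330e-5
7898/o + (11446 - 5345)/(-33956) = 7898/(1/96803) + (11446 - 5345)/(-33956) = 7898*96803 + 6101*(-1/33956) = 764550094 - 6101/33956 = 25961062985763/33956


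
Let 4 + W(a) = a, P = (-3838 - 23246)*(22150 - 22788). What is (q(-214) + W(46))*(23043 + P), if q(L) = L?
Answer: -2976053220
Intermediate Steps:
P = 17279592 (P = -27084*(-638) = 17279592)
W(a) = -4 + a
(q(-214) + W(46))*(23043 + P) = (-214 + (-4 + 46))*(23043 + 17279592) = (-214 + 42)*17302635 = -172*17302635 = -2976053220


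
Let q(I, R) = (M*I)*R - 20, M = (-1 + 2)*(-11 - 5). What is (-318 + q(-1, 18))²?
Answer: 2500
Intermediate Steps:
M = -16 (M = 1*(-16) = -16)
q(I, R) = -20 - 16*I*R (q(I, R) = (-16*I)*R - 20 = -16*I*R - 20 = -20 - 16*I*R)
(-318 + q(-1, 18))² = (-318 + (-20 - 16*(-1)*18))² = (-318 + (-20 + 288))² = (-318 + 268)² = (-50)² = 2500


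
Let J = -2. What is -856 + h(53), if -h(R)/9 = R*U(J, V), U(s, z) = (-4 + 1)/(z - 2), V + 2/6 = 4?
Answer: 13/5 ≈ 2.6000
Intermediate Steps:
V = 11/3 (V = -⅓ + 4 = 11/3 ≈ 3.6667)
U(s, z) = -3/(-2 + z)
h(R) = 81*R/5 (h(R) = -9*R*(-3/(-2 + 11/3)) = -9*R*(-3/5/3) = -9*R*(-3*⅗) = -9*R*(-9)/5 = -(-81)*R/5 = 81*R/5)
-856 + h(53) = -856 + (81/5)*53 = -856 + 4293/5 = 13/5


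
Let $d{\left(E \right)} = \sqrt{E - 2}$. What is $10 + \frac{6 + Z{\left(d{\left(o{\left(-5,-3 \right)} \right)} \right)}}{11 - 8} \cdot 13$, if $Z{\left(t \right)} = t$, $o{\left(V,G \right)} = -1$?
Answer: $36 + \frac{13 i \sqrt{3}}{3} \approx 36.0 + 7.5056 i$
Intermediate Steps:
$d{\left(E \right)} = \sqrt{-2 + E}$
$10 + \frac{6 + Z{\left(d{\left(o{\left(-5,-3 \right)} \right)} \right)}}{11 - 8} \cdot 13 = 10 + \frac{6 + \sqrt{-2 - 1}}{11 - 8} \cdot 13 = 10 + \frac{6 + \sqrt{-3}}{3} \cdot 13 = 10 + \left(6 + i \sqrt{3}\right) \frac{1}{3} \cdot 13 = 10 + \left(2 + \frac{i \sqrt{3}}{3}\right) 13 = 10 + \left(26 + \frac{13 i \sqrt{3}}{3}\right) = 36 + \frac{13 i \sqrt{3}}{3}$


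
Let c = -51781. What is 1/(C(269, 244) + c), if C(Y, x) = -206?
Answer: -1/51987 ≈ -1.9236e-5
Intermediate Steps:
1/(C(269, 244) + c) = 1/(-206 - 51781) = 1/(-51987) = -1/51987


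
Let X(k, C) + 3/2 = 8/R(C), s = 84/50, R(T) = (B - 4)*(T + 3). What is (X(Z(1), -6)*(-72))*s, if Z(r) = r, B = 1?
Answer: 1848/25 ≈ 73.920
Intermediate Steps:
R(T) = -9 - 3*T (R(T) = (1 - 4)*(T + 3) = -3*(3 + T) = -9 - 3*T)
s = 42/25 (s = 84*(1/50) = 42/25 ≈ 1.6800)
X(k, C) = -3/2 + 8/(-9 - 3*C)
(X(Z(1), -6)*(-72))*s = (((-43 - 9*(-6))/(6*(3 - 6)))*(-72))*(42/25) = (((⅙)*(-43 + 54)/(-3))*(-72))*(42/25) = (((⅙)*(-⅓)*11)*(-72))*(42/25) = -11/18*(-72)*(42/25) = 44*(42/25) = 1848/25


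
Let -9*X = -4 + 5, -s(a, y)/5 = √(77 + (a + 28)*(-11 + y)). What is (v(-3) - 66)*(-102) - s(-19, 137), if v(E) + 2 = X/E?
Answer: 62390/9 + 5*√1211 ≈ 7106.2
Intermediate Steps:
s(a, y) = -5*√(77 + (-11 + y)*(28 + a)) (s(a, y) = -5*√(77 + (a + 28)*(-11 + y)) = -5*√(77 + (28 + a)*(-11 + y)) = -5*√(77 + (-11 + y)*(28 + a)))
X = -⅑ (X = -(-4 + 5)/9 = -⅑*1 = -⅑ ≈ -0.11111)
v(E) = -2 - 1/(9*E)
(v(-3) - 66)*(-102) - s(-19, 137) = ((-2 - ⅑/(-3)) - 66)*(-102) - (-5)*√(-231 - 11*(-19) + 28*137 - 19*137) = ((-2 - ⅑*(-⅓)) - 66)*(-102) - (-5)*√(-231 + 209 + 3836 - 2603) = ((-2 + 1/27) - 66)*(-102) - (-5)*√1211 = (-53/27 - 66)*(-102) + 5*√1211 = -1835/27*(-102) + 5*√1211 = 62390/9 + 5*√1211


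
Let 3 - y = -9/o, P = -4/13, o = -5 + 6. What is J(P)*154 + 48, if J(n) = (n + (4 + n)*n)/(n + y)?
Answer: 7159/247 ≈ 28.984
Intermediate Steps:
o = 1
P = -4/13 (P = -4*1/13 = -4/13 ≈ -0.30769)
y = 12 (y = 3 - (-9)/1 = 3 - (-9) = 3 - 1*(-9) = 3 + 9 = 12)
J(n) = (n + n*(4 + n))/(12 + n) (J(n) = (n + (4 + n)*n)/(n + 12) = (n + n*(4 + n))/(12 + n))
J(P)*154 + 48 = -4*(5 - 4/13)/(13*(12 - 4/13))*154 + 48 = -4/13*61/13/152/13*154 + 48 = -4/13*13/152*61/13*154 + 48 = -61/494*154 + 48 = -4697/247 + 48 = 7159/247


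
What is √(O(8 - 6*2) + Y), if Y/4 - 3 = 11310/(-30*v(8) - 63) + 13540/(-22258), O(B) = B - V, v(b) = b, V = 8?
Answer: 20*I*√479287089629/1124029 ≈ 12.318*I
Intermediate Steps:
O(B) = -8 + B (O(B) = B - 1*8 = B - 8 = -8 + B)
Y = -157072052/1124029 (Y = 12 + 4*(11310/(-30*8 - 63) + 13540/(-22258)) = 12 + 4*(11310/(-240 - 63) + 13540*(-1/22258)) = 12 + 4*(11310/(-303) - 6770/11129) = 12 + 4*(11310*(-1/303) - 6770/11129) = 12 + 4*(-3770/101 - 6770/11129) = 12 + 4*(-42640100/1124029) = 12 - 170560400/1124029 = -157072052/1124029 ≈ -139.74)
√(O(8 - 6*2) + Y) = √((-8 + (8 - 6*2)) - 157072052/1124029) = √((-8 + (8 - 12)) - 157072052/1124029) = √((-8 - 4) - 157072052/1124029) = √(-12 - 157072052/1124029) = √(-170560400/1124029) = 20*I*√479287089629/1124029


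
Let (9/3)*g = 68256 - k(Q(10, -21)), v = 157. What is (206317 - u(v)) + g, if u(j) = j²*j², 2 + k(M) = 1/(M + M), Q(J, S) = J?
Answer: -12146882627/20 ≈ -6.0734e+8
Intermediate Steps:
k(M) = -2 + 1/(2*M) (k(M) = -2 + 1/(M + M) = -2 + 1/(2*M))
u(j) = j⁴
g = 455053/20 (g = (68256 - (-2 + (½)/10))/3 = (68256 - (-2 + (½)*(⅒)))/3 = (68256 - (-2 + 1/20))/3 = (68256 - 1*(-39/20))/3 = (68256 + 39/20)/3 = (⅓)*(1365159/20) = 455053/20 ≈ 22753.)
(206317 - u(v)) + g = (206317 - 1*157⁴) + 455053/20 = (206317 - 1*607573201) + 455053/20 = (206317 - 607573201) + 455053/20 = -607366884 + 455053/20 = -12146882627/20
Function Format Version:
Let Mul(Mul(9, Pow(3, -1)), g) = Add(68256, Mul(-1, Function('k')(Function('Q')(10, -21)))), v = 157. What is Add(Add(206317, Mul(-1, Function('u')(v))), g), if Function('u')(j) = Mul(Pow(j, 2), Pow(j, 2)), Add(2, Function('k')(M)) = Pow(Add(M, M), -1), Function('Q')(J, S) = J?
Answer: Rational(-12146882627, 20) ≈ -6.0734e+8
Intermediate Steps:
Function('k')(M) = Add(-2, Mul(Rational(1, 2), Pow(M, -1))) (Function('k')(M) = Add(-2, Pow(Add(M, M), -1)) = Add(-2, Pow(Mul(2, M), -1)) = Add(-2, Mul(Rational(1, 2), Pow(M, -1))))
Function('u')(j) = Pow(j, 4)
g = Rational(455053, 20) (g = Mul(Rational(1, 3), Add(68256, Mul(-1, Add(-2, Mul(Rational(1, 2), Pow(10, -1)))))) = Mul(Rational(1, 3), Add(68256, Mul(-1, Add(-2, Mul(Rational(1, 2), Rational(1, 10)))))) = Mul(Rational(1, 3), Add(68256, Mul(-1, Add(-2, Rational(1, 20))))) = Mul(Rational(1, 3), Add(68256, Mul(-1, Rational(-39, 20)))) = Mul(Rational(1, 3), Add(68256, Rational(39, 20))) = Mul(Rational(1, 3), Rational(1365159, 20)) = Rational(455053, 20) ≈ 22753.)
Add(Add(206317, Mul(-1, Function('u')(v))), g) = Add(Add(206317, Mul(-1, Pow(157, 4))), Rational(455053, 20)) = Add(Add(206317, Mul(-1, 607573201)), Rational(455053, 20)) = Add(Add(206317, -607573201), Rational(455053, 20)) = Add(-607366884, Rational(455053, 20)) = Rational(-12146882627, 20)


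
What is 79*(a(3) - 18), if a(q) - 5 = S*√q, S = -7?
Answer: -1027 - 553*√3 ≈ -1984.8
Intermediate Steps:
a(q) = 5 - 7*√q
79*(a(3) - 18) = 79*((5 - 7*√3) - 18) = 79*(-13 - 7*√3) = -1027 - 553*√3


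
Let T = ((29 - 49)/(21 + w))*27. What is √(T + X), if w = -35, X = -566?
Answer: 2*I*√6461/7 ≈ 22.966*I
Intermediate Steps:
T = 270/7 (T = ((29 - 49)/(21 - 35))*27 = -20/(-14)*27 = -20*(-1/14)*27 = (10/7)*27 = 270/7 ≈ 38.571)
√(T + X) = √(270/7 - 566) = √(-3692/7) = 2*I*√6461/7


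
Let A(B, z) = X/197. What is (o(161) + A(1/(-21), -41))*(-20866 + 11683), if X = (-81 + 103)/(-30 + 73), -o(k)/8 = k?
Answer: 100192278558/8471 ≈ 1.1828e+7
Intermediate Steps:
o(k) = -8*k
X = 22/43 ≈ 0.51163
A(B, z) = 22/8471 (A(B, z) = (22/43)/197 = (22/43)*(1/197) = 22/8471)
(o(161) + A(1/(-21), -41))*(-20866 + 11683) = (-8*161 + 22/8471)*(-20866 + 11683) = (-1288 + 22/8471)*(-9183) = -10910626/8471*(-9183) = 100192278558/8471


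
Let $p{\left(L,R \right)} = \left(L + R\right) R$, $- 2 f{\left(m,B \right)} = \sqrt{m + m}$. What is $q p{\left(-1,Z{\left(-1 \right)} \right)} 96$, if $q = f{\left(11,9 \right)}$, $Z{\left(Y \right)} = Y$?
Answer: $- 96 \sqrt{22} \approx -450.28$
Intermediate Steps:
$f{\left(m,B \right)} = - \frac{\sqrt{2} \sqrt{m}}{2}$ ($f{\left(m,B \right)} = - \frac{\sqrt{m + m}}{2} = - \frac{\sqrt{2 m}}{2} = - \frac{\sqrt{2} \sqrt{m}}{2}$)
$q = - \frac{\sqrt{22}}{2}$ ($q = - \frac{\sqrt{2} \sqrt{11}}{2} = - \frac{\sqrt{22}}{2} \approx -2.3452$)
$p{\left(L,R \right)} = R \left(L + R\right)$
$q p{\left(-1,Z{\left(-1 \right)} \right)} 96 = - \frac{\sqrt{22}}{2} \left(- (-1 - 1)\right) 96 = - \frac{\sqrt{22}}{2} \left(\left(-1\right) \left(-2\right)\right) 96 = - \frac{\sqrt{22}}{2} \cdot 2 \cdot 96 = - \sqrt{22} \cdot 96 = - 96 \sqrt{22}$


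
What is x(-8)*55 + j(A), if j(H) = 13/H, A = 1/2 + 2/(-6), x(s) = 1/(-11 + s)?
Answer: 1427/19 ≈ 75.105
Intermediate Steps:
A = ⅙ (A = 1*(½) + 2*(-⅙) = ½ - ⅓ = ⅙ ≈ 0.16667)
x(-8)*55 + j(A) = 55/(-11 - 8) + 13/(⅙) = 55/(-19) + 13*6 = -1/19*55 + 78 = -55/19 + 78 = 1427/19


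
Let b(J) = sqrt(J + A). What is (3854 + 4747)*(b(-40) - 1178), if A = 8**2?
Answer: -10131978 + 17202*sqrt(6) ≈ -1.0090e+7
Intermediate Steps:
A = 64
b(J) = sqrt(64 + J) (b(J) = sqrt(J + 64) = sqrt(64 + J))
(3854 + 4747)*(b(-40) - 1178) = (3854 + 4747)*(sqrt(64 - 40) - 1178) = 8601*(sqrt(24) - 1178) = 8601*(2*sqrt(6) - 1178) = 8601*(-1178 + 2*sqrt(6)) = -10131978 + 17202*sqrt(6)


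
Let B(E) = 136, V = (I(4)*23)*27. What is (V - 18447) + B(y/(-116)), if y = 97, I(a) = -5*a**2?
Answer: -67991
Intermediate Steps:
V = -49680 (V = (-5*4**2*23)*27 = (-5*16*23)*27 = -80*23*27 = -1840*27 = -49680)
(V - 18447) + B(y/(-116)) = (-49680 - 18447) + 136 = -68127 + 136 = -67991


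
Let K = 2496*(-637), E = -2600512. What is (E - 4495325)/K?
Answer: 48271/10816 ≈ 4.4629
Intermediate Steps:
K = -1589952
(E - 4495325)/K = (-2600512 - 4495325)/(-1589952) = -7095837*(-1/1589952) = 48271/10816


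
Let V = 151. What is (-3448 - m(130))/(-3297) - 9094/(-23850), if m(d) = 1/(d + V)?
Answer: 5255533768/3682666575 ≈ 1.4271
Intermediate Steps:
m(d) = 1/(151 + d) (m(d) = 1/(d + 151) = 1/(151 + d))
(-3448 - m(130))/(-3297) - 9094/(-23850) = (-3448 - 1/(151 + 130))/(-3297) - 9094/(-23850) = (-3448 - 1/281)*(-1/3297) - 9094*(-1/23850) = (-3448 - 1*1/281)*(-1/3297) + 4547/11925 = (-3448 - 1/281)*(-1/3297) + 4547/11925 = -968889/281*(-1/3297) + 4547/11925 = 322963/308819 + 4547/11925 = 5255533768/3682666575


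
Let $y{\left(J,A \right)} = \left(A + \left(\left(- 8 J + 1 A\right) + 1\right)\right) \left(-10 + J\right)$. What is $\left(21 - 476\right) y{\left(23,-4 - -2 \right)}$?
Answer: $1106105$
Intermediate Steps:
$y{\left(J,A \right)} = \left(-10 + J\right) \left(1 - 8 J + 2 A\right)$ ($y{\left(J,A \right)} = \left(A + \left(\left(- 8 J + A\right) + 1\right)\right) \left(-10 + J\right) = \left(A + \left(\left(A - 8 J\right) + 1\right)\right) \left(-10 + J\right) = \left(A + \left(1 + A - 8 J\right)\right) \left(-10 + J\right) = \left(1 - 8 J + 2 A\right) \left(-10 + J\right) = \left(-10 + J\right) \left(1 - 8 J + 2 A\right)$)
$\left(21 - 476\right) y{\left(23,-4 - -2 \right)} = \left(21 - 476\right) \left(-10 - 20 \left(-4 - -2\right) - 8 \cdot 23^{2} + 81 \cdot 23 + 2 \left(-4 - -2\right) 23\right) = - 455 \left(-10 - 20 \left(-4 + 2\right) - 4232 + 1863 + 2 \left(-4 + 2\right) 23\right) = - 455 \left(-10 - -40 - 4232 + 1863 + 2 \left(-2\right) 23\right) = - 455 \left(-10 + 40 - 4232 + 1863 - 92\right) = \left(-455\right) \left(-2431\right) = 1106105$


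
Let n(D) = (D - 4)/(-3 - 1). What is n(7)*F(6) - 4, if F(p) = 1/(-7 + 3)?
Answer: -61/16 ≈ -3.8125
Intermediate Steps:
n(D) = 1 - D/4 (n(D) = (-4 + D)/(-4) = (-4 + D)*(-¼) = 1 - D/4)
F(p) = -¼ (F(p) = 1/(-4) = -¼)
n(7)*F(6) - 4 = (1 - ¼*7)*(-¼) - 4 = (1 - 7/4)*(-¼) - 4 = -¾*(-¼) - 4 = 3/16 - 4 = -61/16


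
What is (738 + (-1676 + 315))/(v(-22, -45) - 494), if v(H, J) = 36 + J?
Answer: 623/503 ≈ 1.2386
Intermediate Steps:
(738 + (-1676 + 315))/(v(-22, -45) - 494) = (738 + (-1676 + 315))/((36 - 45) - 494) = (738 - 1361)/(-9 - 494) = -623/(-503) = -623*(-1/503) = 623/503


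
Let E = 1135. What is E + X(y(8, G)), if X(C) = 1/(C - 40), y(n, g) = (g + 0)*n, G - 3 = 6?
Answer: 36321/32 ≈ 1135.0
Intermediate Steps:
G = 9 (G = 3 + 6 = 9)
y(n, g) = g*n
X(C) = 1/(-40 + C)
E + X(y(8, G)) = 1135 + 1/(-40 + 9*8) = 1135 + 1/(-40 + 72) = 1135 + 1/32 = 36321/32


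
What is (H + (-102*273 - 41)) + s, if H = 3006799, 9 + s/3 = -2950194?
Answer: -5871697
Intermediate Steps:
s = -8850609 (s = -27 + 3*(-2950194) = -27 - 8850582 = -8850609)
(H + (-102*273 - 41)) + s = (3006799 + (-102*273 - 41)) - 8850609 = (3006799 + (-27846 - 41)) - 8850609 = (3006799 - 27887) - 8850609 = 2978912 - 8850609 = -5871697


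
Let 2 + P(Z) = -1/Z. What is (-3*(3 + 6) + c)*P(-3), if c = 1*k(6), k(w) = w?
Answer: 35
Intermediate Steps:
P(Z) = -2 - 1/Z
c = 6 (c = 1*6 = 6)
(-3*(3 + 6) + c)*P(-3) = (-3*(3 + 6) + 6)*(-2 - 1/(-3)) = (-3*9 + 6)*(-2 - 1*(-⅓)) = (-27 + 6)*(-2 + ⅓) = -21*(-5/3) = 35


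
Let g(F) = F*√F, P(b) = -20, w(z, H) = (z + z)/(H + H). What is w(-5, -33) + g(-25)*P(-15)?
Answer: 5/33 + 2500*I ≈ 0.15152 + 2500.0*I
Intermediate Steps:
w(z, H) = z/H (w(z, H) = (2*z)/((2*H)) = (2*z)*(1/(2*H)) = z/H)
g(F) = F^(3/2)
w(-5, -33) + g(-25)*P(-15) = -5/(-33) + (-25)^(3/2)*(-20) = -5*(-1/33) - 125*I*(-20) = 5/33 + 2500*I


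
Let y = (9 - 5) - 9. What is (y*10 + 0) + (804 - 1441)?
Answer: -687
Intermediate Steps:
y = -5 (y = 4 - 9 = -5)
(y*10 + 0) + (804 - 1441) = (-5*10 + 0) + (804 - 1441) = (-50 + 0) - 637 = -50 - 637 = -687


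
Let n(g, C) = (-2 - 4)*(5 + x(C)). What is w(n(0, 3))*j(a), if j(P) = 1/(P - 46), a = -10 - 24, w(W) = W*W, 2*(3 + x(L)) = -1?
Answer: -81/80 ≈ -1.0125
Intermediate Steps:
x(L) = -7/2 (x(L) = -3 + (½)*(-1) = -3 - ½ = -7/2)
n(g, C) = -9 (n(g, C) = (-2 - 4)*(5 - 7/2) = -6*3/2 = -9)
w(W) = W²
a = -34
j(P) = 1/(-46 + P)
w(n(0, 3))*j(a) = (-9)²/(-46 - 34) = 81/(-80) = 81*(-1/80) = -81/80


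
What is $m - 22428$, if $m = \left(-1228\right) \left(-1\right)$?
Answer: $-21200$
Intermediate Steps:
$m = 1228$
$m - 22428 = 1228 - 22428 = -21200$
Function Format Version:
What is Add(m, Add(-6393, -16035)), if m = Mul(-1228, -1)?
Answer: -21200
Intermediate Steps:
m = 1228
Add(m, Add(-6393, -16035)) = Add(1228, Add(-6393, -16035)) = Add(1228, -22428) = -21200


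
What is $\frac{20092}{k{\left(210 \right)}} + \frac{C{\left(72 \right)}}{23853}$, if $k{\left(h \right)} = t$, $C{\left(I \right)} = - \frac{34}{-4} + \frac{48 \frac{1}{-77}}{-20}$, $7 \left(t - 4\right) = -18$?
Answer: $\frac{258318169133}{18366810} \approx 14064.0$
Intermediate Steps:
$t = \frac{10}{7}$ ($t = 4 + \frac{1}{7} \left(-18\right) = 4 - \frac{18}{7} = \frac{10}{7} \approx 1.4286$)
$C{\left(I \right)} = \frac{6569}{770}$ ($C{\left(I \right)} = \left(-34\right) \left(- \frac{1}{4}\right) + 48 \left(- \frac{1}{77}\right) \left(- \frac{1}{20}\right) = \frac{17}{2} - - \frac{12}{385} = \frac{17}{2} + \frac{12}{385} = \frac{6569}{770}$)
$k{\left(h \right)} = \frac{10}{7}$
$\frac{20092}{k{\left(210 \right)}} + \frac{C{\left(72 \right)}}{23853} = \frac{20092}{\frac{10}{7}} + \frac{6569}{770 \cdot 23853} = 20092 \cdot \frac{7}{10} + \frac{6569}{770} \cdot \frac{1}{23853} = \frac{70322}{5} + \frac{6569}{18366810} = \frac{258318169133}{18366810}$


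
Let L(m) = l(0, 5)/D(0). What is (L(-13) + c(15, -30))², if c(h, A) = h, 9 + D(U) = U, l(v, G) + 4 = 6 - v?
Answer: 17689/81 ≈ 218.38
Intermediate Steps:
l(v, G) = 2 - v (l(v, G) = -4 + (6 - v) = 2 - v)
D(U) = -9 + U
L(m) = -2/9 (L(m) = (2 - 1*0)/(-9 + 0) = (2 + 0)/(-9) = 2*(-⅑) = -2/9)
(L(-13) + c(15, -30))² = (-2/9 + 15)² = (133/9)² = 17689/81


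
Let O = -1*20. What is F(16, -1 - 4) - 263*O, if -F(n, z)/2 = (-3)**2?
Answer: 5242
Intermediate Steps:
F(n, z) = -18 (F(n, z) = -2*(-3)**2 = -2*9 = -18)
O = -20
F(16, -1 - 4) - 263*O = -18 - 263*(-20) = -18 + 5260 = 5242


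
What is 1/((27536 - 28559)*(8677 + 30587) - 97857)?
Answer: -1/40264929 ≈ -2.4836e-8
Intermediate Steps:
1/((27536 - 28559)*(8677 + 30587) - 97857) = 1/(-1023*39264 - 97857) = 1/(-40167072 - 97857) = 1/(-40264929) = -1/40264929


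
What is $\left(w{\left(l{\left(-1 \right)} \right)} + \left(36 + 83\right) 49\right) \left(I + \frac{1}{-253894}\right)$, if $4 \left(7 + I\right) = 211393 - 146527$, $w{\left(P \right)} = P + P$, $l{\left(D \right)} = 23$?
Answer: $\frac{12093381446292}{126947} \approx 9.5263 \cdot 10^{7}$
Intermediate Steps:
$w{\left(P \right)} = 2 P$
$I = \frac{32419}{2}$ ($I = -7 + \frac{211393 - 146527}{4} = -7 + \frac{1}{4} \cdot 64866 = -7 + \frac{32433}{2} = \frac{32419}{2} \approx 16210.0$)
$\left(w{\left(l{\left(-1 \right)} \right)} + \left(36 + 83\right) 49\right) \left(I + \frac{1}{-253894}\right) = \left(2 \cdot 23 + \left(36 + 83\right) 49\right) \left(\frac{32419}{2} + \frac{1}{-253894}\right) = \left(46 + 119 \cdot 49\right) \left(\frac{32419}{2} - \frac{1}{253894}\right) = \left(46 + 5831\right) \frac{2057747396}{126947} = 5877 \cdot \frac{2057747396}{126947} = \frac{12093381446292}{126947}$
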